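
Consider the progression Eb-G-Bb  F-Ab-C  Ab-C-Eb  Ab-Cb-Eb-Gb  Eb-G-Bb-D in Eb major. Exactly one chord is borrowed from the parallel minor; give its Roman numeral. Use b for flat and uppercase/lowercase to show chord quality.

Eb major has the diatonic set Eb, Fm, Gm, Ab, Bb, Cm, Ddim. Eb–G–Bb = Eb, F–Ab–C = Fm, Ab–C–Eb = Ab and Eb–G–Bb–D = Ebmaj7 are all diatonic. Ab–Cb–Eb–Gb is not: scale degree 4 in Eb major carries Ab (IV). In Eb minor the chord on that degree is Abm7, so here it functions as iv7, borrowed from the parallel minor.

iv7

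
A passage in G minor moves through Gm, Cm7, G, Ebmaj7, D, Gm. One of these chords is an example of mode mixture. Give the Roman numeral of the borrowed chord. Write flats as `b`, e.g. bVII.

I

The diatonic triads in G minor (with V from harmonic minor) are Gm, Adim, Bb, Cm, D, Eb, F. Gm, Cm7, Ebmaj7 and D are all diatonic. G (G–B–D) is not: scale degree 1 in G minor carries Gm (i). In G major the chord on that degree is G, so here it functions as I, borrowed from the parallel major.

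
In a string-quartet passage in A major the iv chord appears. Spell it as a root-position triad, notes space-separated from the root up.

The root, D, is scale degree 4 — the same note in A major and A minor; only the chord quality changes. Building the minor chord from the parallel minor on D: D–F–A.

D F A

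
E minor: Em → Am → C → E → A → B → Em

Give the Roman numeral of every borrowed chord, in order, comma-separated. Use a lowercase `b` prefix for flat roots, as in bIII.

I, IV

E minor has the diatonic set Em, F#dim, G, Am, B, C, D (with V from harmonic minor). Em, Am, C and B all belong to that set. E (E–G#–B) doesn't fit — on degree 1 E minor would have Em (i). E is the degree-1 chord of E major, so it is the borrowed I. But A (A–C#–E) is foreign: the diatonic iv on degree 4 is Am, whereas A comes from E major. It is labeled IV.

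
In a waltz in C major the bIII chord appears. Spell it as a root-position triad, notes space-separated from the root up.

Eb G Bb

Scale degree 3 in C major is E. bIII uses the lowered form, Eb, taken from C minor. Stacking thirds in C minor on Eb gives Eb–G–Bb.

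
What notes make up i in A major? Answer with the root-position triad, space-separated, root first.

i is built on scale degree 1, which is A in both A major and its parallel. Building the minor chord from the parallel minor on A: A–C–E.

A C E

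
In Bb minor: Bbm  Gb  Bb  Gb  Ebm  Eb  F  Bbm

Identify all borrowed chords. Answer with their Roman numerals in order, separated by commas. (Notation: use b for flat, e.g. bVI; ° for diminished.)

In Bb minor (with V from harmonic minor) the diatonic chords are Bbm, Cdim, Db, Ebm, F, Gb, Ab. Bbm, Gb, Ebm and F are all diatonic. Bb (Bb–D–F) is not: scale degree 1 in Bb minor carries Bbm (i). In Bb major the chord on that degree is Bb, so here it functions as I, borrowed from the parallel major. Eb (Eb–G–Bb) doesn't fit — on degree 4 Bb minor would have Ebm (iv). Eb is the degree-4 chord of Bb major, so it is the borrowed IV.

I, IV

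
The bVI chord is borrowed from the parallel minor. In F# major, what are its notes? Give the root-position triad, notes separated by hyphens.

D-F#-A

The root of bVI is the lowered 6th degree: D# becomes D. Building the major chord from the parallel minor on D: D–F#–A.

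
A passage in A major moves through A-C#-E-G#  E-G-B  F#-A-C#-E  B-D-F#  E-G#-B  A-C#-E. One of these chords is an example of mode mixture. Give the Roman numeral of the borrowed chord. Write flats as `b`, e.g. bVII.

In A major the diatonic chords are A, Bm, C#m, D, E, F#m, G#dim. A–C#–E–G# = Amaj7, F#–A–C#–E = F#m7, B–D–F# = Bm, E–G#–B = E and A–C#–E = A all belong to that set. E–G–B is not: scale degree 5 in A major carries E (V). In A minor the chord on that degree is Em, so here it functions as v, borrowed from the parallel minor.

v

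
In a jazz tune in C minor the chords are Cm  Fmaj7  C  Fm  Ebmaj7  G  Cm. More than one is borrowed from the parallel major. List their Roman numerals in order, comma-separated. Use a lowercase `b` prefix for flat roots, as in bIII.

In C minor (with V from harmonic minor) the diatonic chords are Cm, Ddim, Eb, Fm, G, Ab, Bb. Of the given chords, Cm, Fm, Ebmaj7 and G are diatonic. Fmaj7 (F–A–C–E) is not: scale degree 4 in C minor carries Fm (iv). In C major the chord on that degree is Fmaj7, so here it functions as IVmaj7, borrowed from the parallel major. But C (C–E–G) is foreign: the diatonic i on degree 1 is Cm, whereas C comes from C major. It is labeled I.

IVmaj7, I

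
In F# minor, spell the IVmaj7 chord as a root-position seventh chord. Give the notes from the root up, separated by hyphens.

B-D#-F#-A#

The root, B, is scale degree 4 — the same note in F# minor and F# major; only the chord quality changes. Building the major-seventh chord from the parallel major on B: B–D#–F#–A#.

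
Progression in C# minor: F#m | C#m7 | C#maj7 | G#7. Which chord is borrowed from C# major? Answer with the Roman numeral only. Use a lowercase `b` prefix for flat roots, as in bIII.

Imaj7

The diatonic triads in C# minor (with V from harmonic minor) are C#m, D#dim, E, F#m, G#, A, B. F#m, C#m7 and G#7 are all diatonic. C#maj7 (C#–E#–G#–B#) is not: scale degree 1 in C# minor carries C#m (i). In C# major the chord on that degree is C#maj7, so here it functions as Imaj7, borrowed from the parallel major.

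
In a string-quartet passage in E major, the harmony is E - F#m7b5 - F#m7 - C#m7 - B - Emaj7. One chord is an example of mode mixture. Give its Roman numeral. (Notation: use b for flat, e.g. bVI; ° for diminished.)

iiø7

The diatonic triads in E major are E, F#m, G#m, A, B, C#m, D#dim. E, F#m7, C#m7, B and Emaj7 are all diatonic. F#m7b5 (F#–A–C–E) is not: scale degree 2 in E major carries F#m (ii). In E minor the chord on that degree is F#m7b5, so here it functions as iiø7, borrowed from the parallel minor.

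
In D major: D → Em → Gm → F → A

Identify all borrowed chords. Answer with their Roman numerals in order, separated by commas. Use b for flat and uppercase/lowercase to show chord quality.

In D major the diatonic chords are D, Em, F#m, G, A, Bm, C#dim. D, Em and A are all diatonic. Gm (G–Bb–D) is not: scale degree 4 in D major carries G (IV). In D minor the chord on that degree is Gm, so here it functions as iv, borrowed from the parallel minor. But F (F–A–C) is foreign: the diatonic iii on degree 3 is F#m, whereas F comes from D minor. It is labeled bIII.

iv, bIII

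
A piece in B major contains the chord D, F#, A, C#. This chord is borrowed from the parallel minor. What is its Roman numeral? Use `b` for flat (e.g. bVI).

bIIImaj7

The root D is the lowered 3rd scale degree — diatonically B major has D# there. The diatonic chord on degree 3 would be D#m (iii), but D–F#–A–C# is the major-seventh chord from B minor. As a borrowed chord it is labeled bIIImaj7.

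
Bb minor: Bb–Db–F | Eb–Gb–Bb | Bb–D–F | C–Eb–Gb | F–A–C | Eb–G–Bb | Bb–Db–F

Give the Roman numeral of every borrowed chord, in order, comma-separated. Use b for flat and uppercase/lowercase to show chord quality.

The diatonic triads in Bb minor (with V from harmonic minor) are Bbm, Cdim, Db, Ebm, F, Gb, Ab. Bb–Db–F = Bbm, Eb–Gb–Bb = Ebm, C–Eb–Gb = Cdim and F–A–C = F are all diatonic. Bb–D–F doesn't fit — on degree 1 Bb minor would have Bbm (i). Bb is the degree-1 chord of Bb major, so it is the borrowed I. Eb–G–Bb is not: scale degree 4 in Bb minor carries Ebm (iv). In Bb major the chord on that degree is Eb, so here it functions as IV, borrowed from the parallel major.

I, IV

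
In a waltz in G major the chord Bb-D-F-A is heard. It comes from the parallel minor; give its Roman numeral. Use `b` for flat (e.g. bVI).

Bb is the lowered form of scale degree 3 in G major (the diatonic degree 3 is B). Diatonically G major has Bm (iii) on that degree; Bb–D–F–A is instead the major-seventh chord native to G minor, so it takes the label bIIImaj7.

bIIImaj7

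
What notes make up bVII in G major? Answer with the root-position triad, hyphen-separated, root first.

F-A-C

bVII is built on the lowered scale degree 7. In G major degree 7 is F#; lowered it becomes F. Building the major chord from the parallel minor on F: F–A–C.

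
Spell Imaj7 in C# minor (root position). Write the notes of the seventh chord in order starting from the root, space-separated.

C# E# G# B#

The root, C#, is scale degree 1 — the same note in C# minor and C# major; only the chord quality changes. Building the major-seventh chord from the parallel major on C#: C#–E#–G#–B#.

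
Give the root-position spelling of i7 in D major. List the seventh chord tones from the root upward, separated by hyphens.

D-F-A-C

i7 is built on scale degree 1, which is D in both D major and its parallel. In D minor the chord on D is D–F–A–C.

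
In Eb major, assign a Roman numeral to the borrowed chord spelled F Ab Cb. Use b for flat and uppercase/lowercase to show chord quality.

F is scale degree 2 in Eb major. Diatonically Eb major has Fm (ii) on that degree; F–Ab–Cb is instead the diminished chord native to Eb minor, so it takes the label ii°.

ii°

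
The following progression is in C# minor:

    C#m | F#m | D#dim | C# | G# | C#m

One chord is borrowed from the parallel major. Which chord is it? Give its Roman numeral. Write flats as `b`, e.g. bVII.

I

The diatonic triads in C# minor (with V from harmonic minor) are C#m, D#dim, E, F#m, G#, A, B. Of the given chords, C#m, F#m, D#dim and G# are diatonic. But C# (C#–E#–G#) is foreign: the diatonic i on degree 1 is C#m, whereas C# comes from C# major. It is labeled I.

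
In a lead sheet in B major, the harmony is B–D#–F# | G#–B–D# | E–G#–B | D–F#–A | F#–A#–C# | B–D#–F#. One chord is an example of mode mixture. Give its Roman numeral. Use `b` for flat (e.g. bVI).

B major has the diatonic set B, C#m, D#m, E, F#, G#m, A#dim. B–D#–F# = B, G#–B–D# = G#m, E–G#–B = E and F#–A#–C# = F# are all diatonic. D–F#–A is not: scale degree 3 in B major carries D#m (iii). In B minor the chord on that degree is D, so here it functions as bIII, borrowed from the parallel minor.

bIII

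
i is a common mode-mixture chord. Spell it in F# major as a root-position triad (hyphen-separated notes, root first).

i is built on scale degree 1, which is F# in both F# major and its parallel. Stacking thirds in F# minor on F# gives F#–A–C#.

F#-A-C#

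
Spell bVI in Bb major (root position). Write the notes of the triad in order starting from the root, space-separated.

Scale degree 6 in Bb major is G. bVI uses the lowered form, Gb, taken from Bb minor. In Bb minor the chord on Gb is Gb–Bb–Db.

Gb Bb Db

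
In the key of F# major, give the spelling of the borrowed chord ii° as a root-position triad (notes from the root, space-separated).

G# B D

The root, G#, is scale degree 2 — the same note in F# major and F# minor; only the chord quality changes. In F# minor the chord on G# is G#–B–D.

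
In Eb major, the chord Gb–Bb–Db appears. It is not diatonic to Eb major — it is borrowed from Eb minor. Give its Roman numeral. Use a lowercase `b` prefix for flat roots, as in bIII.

bIII

The root Gb is the lowered 3rd scale degree — diatonically Eb major has G there. Gb–Bb–Db is a major chord — the form found in Eb minor, not the diatonic iii (Gm). Borrowed into Eb major it is written bIII.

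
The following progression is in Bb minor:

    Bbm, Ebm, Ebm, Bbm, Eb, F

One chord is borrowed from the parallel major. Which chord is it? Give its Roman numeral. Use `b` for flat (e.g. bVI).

The diatonic triads in Bb minor (with V from harmonic minor) are Bbm, Cdim, Db, Ebm, F, Gb, Ab. Bbm, Ebm and F all belong to that set. Eb (Eb–G–Bb) is not: scale degree 4 in Bb minor carries Ebm (iv). In Bb major the chord on that degree is Eb, so here it functions as IV, borrowed from the parallel major.

IV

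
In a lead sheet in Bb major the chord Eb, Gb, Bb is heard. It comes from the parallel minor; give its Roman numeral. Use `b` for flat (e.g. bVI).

iv

Eb is scale degree 4 in Bb major. The diatonic chord on degree 4 would be Eb (IV), but Eb–Gb–Bb is the minor chord from Bb minor. As a borrowed chord it is labeled iv.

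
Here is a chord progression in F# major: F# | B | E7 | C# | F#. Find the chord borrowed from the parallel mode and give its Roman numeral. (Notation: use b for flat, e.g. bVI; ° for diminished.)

F# major has the diatonic set F#, G#m, A#m, B, C#, D#m, E#dim. Of the given chords, F#, B and C# are diatonic. But E7 (E–G#–B–D) is foreign: the diatonic vii° on degree 7 is E#dim, whereas E7 comes from F# minor. It is labeled bVII7.

bVII7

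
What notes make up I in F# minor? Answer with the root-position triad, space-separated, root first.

F# A# C#

I is built on scale degree 1, which is F# in both F# minor and its parallel. Stacking thirds in F# major on F# gives F#–A#–C#.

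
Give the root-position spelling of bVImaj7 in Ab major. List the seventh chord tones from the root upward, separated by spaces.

The root of bVImaj7 is the lowered 6th degree: F becomes Fb. Building the major-seventh chord from the parallel minor on Fb: Fb–Ab–Cb–Eb.

Fb Ab Cb Eb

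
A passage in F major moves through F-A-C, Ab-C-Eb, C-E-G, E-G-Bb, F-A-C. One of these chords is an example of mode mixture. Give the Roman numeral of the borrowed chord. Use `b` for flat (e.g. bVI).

bIII

F major has the diatonic set F, Gm, Am, Bb, C, Dm, Edim. F–A–C = F, C–E–G = C and E–G–Bb = Edim all belong to that set. Ab–C–Eb doesn't fit — on degree 3 F major would have Am (iii). Ab is the degree-3 chord of F minor, so it is the borrowed bIII.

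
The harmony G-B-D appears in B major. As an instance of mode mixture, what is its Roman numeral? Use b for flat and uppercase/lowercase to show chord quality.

bVI

The root G is the lowered 6th scale degree — diatonically B major has G# there. Diatonically B major has G#m (vi) on that degree; G–B–D is instead the major chord native to B minor, so it takes the label bVI.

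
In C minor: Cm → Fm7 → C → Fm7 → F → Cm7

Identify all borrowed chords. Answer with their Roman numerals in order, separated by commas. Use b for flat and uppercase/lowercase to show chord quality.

I, IV

The diatonic triads in C minor (with V from harmonic minor) are Cm, Ddim, Eb, Fm, G, Ab, Bb. Cm, Fm7 and Cm7 are all diatonic. C (C–E–G) is not: scale degree 1 in C minor carries Cm (i). In C major the chord on that degree is C, so here it functions as I, borrowed from the parallel major. F (F–A–C) doesn't fit — on degree 4 C minor would have Fm (iv). F is the degree-4 chord of C major, so it is the borrowed IV.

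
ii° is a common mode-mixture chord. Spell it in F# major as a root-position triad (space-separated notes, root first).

The root, G#, is scale degree 2 — the same note in F# major and F# minor; only the chord quality changes. Building the diminished chord from the parallel minor on G#: G#–B–D.

G# B D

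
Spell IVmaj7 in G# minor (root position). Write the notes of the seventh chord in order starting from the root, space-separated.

The root, C#, is scale degree 4 — the same note in G# minor and G# major; only the chord quality changes. Stacking thirds in G# major on C# gives C#–E#–G#–B#.

C# E# G# B#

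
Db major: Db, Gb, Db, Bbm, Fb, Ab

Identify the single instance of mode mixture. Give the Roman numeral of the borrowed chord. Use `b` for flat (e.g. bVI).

bIII

The diatonic triads in Db major are Db, Ebm, Fm, Gb, Ab, Bbm, Cdim. Db, Gb, Bbm and Ab all belong to that set. But Fb (Fb–Ab–Cb) is foreign: the diatonic iii on degree 3 is Fm, whereas Fb comes from Db minor. It is labeled bIII.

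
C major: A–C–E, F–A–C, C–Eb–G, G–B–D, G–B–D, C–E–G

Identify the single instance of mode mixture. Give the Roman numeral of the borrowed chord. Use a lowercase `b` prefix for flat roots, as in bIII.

The diatonic triads in C major are C, Dm, Em, F, G, Am, Bdim. A–C–E = Am, F–A–C = F, G–B–D = G and C–E–G = C all belong to that set. C–Eb–G is not: scale degree 1 in C major carries C (I). In C minor the chord on that degree is Cm, so here it functions as i, borrowed from the parallel minor.

i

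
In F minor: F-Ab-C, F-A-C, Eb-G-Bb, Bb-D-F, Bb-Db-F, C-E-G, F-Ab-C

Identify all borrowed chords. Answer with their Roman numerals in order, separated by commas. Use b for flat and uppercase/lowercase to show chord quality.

The diatonic triads in F minor (with V from harmonic minor) are Fm, Gdim, Ab, Bbm, C, Db, Eb. F–Ab–C = Fm, Eb–G–Bb = Eb, Bb–Db–F = Bbm and C–E–G = C are all diatonic. But F–A–C is foreign: the diatonic i on degree 1 is Fm, whereas F comes from F major. It is labeled I. Bb–D–F is not: scale degree 4 in F minor carries Bbm (iv). In F major the chord on that degree is Bb, so here it functions as IV, borrowed from the parallel major.

I, IV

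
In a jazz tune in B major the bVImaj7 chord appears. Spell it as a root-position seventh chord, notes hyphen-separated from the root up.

bVImaj7 is built on the lowered scale degree 6. In B major degree 6 is G#; lowered it becomes G. In B minor the chord on G is G–B–D–F#.

G-B-D-F#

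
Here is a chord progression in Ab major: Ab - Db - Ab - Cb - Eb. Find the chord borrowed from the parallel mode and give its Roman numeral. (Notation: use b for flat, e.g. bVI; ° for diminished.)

Ab major has the diatonic set Ab, Bbm, Cm, Db, Eb, Fm, Gdim. Ab, Db and Eb are all diatonic. But Cb (Cb–Eb–Gb) is foreign: the diatonic iii on degree 3 is Cm, whereas Cb comes from Ab minor. It is labeled bIII.

bIII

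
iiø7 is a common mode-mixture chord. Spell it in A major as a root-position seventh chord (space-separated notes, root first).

iiø7 is built on scale degree 2, which is B in both A major and its parallel. Building the half-diminished-seventh chord from the parallel minor on B: B–D–F–A.

B D F A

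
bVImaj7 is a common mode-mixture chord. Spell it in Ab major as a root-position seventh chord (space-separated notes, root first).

Scale degree 6 in Ab major is F. bVImaj7 uses the lowered form, Fb, taken from Ab minor. Building the major-seventh chord from the parallel minor on Fb: Fb–Ab–Cb–Eb.

Fb Ab Cb Eb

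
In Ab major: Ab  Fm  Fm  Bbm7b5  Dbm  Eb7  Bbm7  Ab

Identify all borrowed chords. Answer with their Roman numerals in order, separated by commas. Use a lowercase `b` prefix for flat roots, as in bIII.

iiø7, iv

In Ab major the diatonic chords are Ab, Bbm, Cm, Db, Eb, Fm, Gdim. Ab, Fm, Eb7 and Bbm7 all belong to that set. But Bbm7b5 (Bb–Db–Fb–Ab) is foreign: the diatonic ii on degree 2 is Bbm, whereas Bbm7b5 comes from Ab minor. It is labeled iiø7. Dbm (Db–Fb–Ab) is not: scale degree 4 in Ab major carries Db (IV). In Ab minor the chord on that degree is Dbm, so here it functions as iv, borrowed from the parallel minor.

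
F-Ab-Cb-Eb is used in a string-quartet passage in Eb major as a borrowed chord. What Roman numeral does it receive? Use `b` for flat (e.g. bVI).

F is scale degree 2 in Eb major. The diatonic chord on degree 2 would be Fm (ii), but F–Ab–Cb–Eb is the half-diminished-seventh chord from Eb minor. As a borrowed chord it is labeled iiø7.

iiø7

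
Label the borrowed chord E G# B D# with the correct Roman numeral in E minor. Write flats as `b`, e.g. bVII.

The root E is the diatonic 1st degree of E minor; the borrowing shows in the chord quality. Diatonically E minor has Em (i) on that degree; E–G#–B–D# is instead the major-seventh chord native to E major, so it takes the label Imaj7.

Imaj7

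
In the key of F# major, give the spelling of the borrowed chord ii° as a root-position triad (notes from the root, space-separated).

G# B D

The root, G#, is scale degree 2 — the same note in F# major and F# minor; only the chord quality changes. In F# minor the chord on G# is G#–B–D.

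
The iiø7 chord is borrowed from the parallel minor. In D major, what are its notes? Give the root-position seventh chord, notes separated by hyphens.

E-G-Bb-D

iiø7 is built on scale degree 2, which is E in both D major and its parallel. Building the half-diminished-seventh chord from the parallel minor on E: E–G–Bb–D.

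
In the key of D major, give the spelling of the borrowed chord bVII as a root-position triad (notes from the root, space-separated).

C E G

Scale degree 7 in D major is C#. bVII uses the lowered form, C, taken from D minor. Stacking thirds in D minor on C gives C–E–G.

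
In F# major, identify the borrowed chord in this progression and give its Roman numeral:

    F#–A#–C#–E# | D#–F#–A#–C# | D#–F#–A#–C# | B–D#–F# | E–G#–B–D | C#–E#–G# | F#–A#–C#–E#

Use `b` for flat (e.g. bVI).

bVII7

In F# major the diatonic chords are F#, G#m, A#m, B, C#, D#m, E#dim. F#–A#–C#–E# = F#maj7, D#–F#–A#–C# = D#m7, B–D#–F# = B and C#–E#–G# = C# are all diatonic. E–G#–B–D is not: scale degree 7 in F# major carries E#dim (vii°). In F# minor the chord on that degree is E7, so here it functions as bVII7, borrowed from the parallel minor.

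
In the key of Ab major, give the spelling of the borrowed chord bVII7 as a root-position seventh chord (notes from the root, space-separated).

Gb Bb Db Fb

bVII7 is built on the lowered scale degree 7. In Ab major degree 7 is G; lowered it becomes Gb. Building the dominant-seventh chord from the parallel minor on Gb: Gb–Bb–Db–Fb.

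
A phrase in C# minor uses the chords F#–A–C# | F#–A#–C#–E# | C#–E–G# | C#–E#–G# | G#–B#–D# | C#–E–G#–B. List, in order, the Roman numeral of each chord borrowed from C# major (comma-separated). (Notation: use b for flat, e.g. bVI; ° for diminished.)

The diatonic triads in C# minor (with V from harmonic minor) are C#m, D#dim, E, F#m, G#, A, B. F#–A–C# = F#m, C#–E–G# = C#m, G#–B#–D# = G# and C#–E–G#–B = C#m7 are all diatonic. But F#–A#–C#–E# is foreign: the diatonic iv on degree 4 is F#m, whereas F#maj7 comes from C# major. It is labeled IVmaj7. C#–E#–G# doesn't fit — on degree 1 C# minor would have C#m (i). C# is the degree-1 chord of C# major, so it is the borrowed I.

IVmaj7, I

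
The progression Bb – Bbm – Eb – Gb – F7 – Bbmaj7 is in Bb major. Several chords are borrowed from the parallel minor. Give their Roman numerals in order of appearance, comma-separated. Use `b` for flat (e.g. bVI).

i, bVI

The diatonic triads in Bb major are Bb, Cm, Dm, Eb, F, Gm, Adim. Bb, Eb, F7 and Bbmaj7 are all diatonic. But Bbm (Bb–Db–F) is foreign: the diatonic I on degree 1 is Bb, whereas Bbm comes from Bb minor. It is labeled i. Gb (Gb–Bb–Db) doesn't fit — on degree 6 Bb major would have Gm (vi). Gb is the degree-6 chord of Bb minor, so it is the borrowed bVI.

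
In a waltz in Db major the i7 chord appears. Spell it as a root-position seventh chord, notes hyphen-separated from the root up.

i7 is built on scale degree 1, which is Db in both Db major and its parallel. In Db minor the chord on Db is Db–Fb–Ab–Cb.

Db-Fb-Ab-Cb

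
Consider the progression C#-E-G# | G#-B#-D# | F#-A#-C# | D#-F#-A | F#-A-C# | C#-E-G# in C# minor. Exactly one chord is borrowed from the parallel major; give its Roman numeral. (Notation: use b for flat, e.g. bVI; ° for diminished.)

IV

C# minor has the diatonic set C#m, D#dim, E, F#m, G#, A, B (with V from harmonic minor). C#–E–G# = C#m, G#–B#–D# = G#, D#–F#–A = D#dim and F#–A–C# = F#m all belong to that set. F#–A#–C# is not: scale degree 4 in C# minor carries F#m (iv). In C# major the chord on that degree is F#, so here it functions as IV, borrowed from the parallel major.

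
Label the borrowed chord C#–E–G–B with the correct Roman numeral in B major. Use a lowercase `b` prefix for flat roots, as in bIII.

iiø7

C# is scale degree 2 in B major. Diatonically B major has C#m (ii) on that degree; C#–E–G–B is instead the half-diminished-seventh chord native to B minor, so it takes the label iiø7.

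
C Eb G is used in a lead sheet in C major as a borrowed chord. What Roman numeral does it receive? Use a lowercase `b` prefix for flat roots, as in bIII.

i

C is scale degree 1 in C major. The diatonic chord on degree 1 would be C (I), but C–Eb–G is the minor chord from C minor. As a borrowed chord it is labeled i.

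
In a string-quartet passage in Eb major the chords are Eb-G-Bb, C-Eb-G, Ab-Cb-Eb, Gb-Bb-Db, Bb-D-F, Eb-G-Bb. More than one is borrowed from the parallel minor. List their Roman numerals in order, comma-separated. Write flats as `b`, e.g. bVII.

iv, bIII

Eb major has the diatonic set Eb, Fm, Gm, Ab, Bb, Cm, Ddim. Eb–G–Bb = Eb, C–Eb–G = Cm and Bb–D–F = Bb are all diatonic. But Ab–Cb–Eb is foreign: the diatonic IV on degree 4 is Ab, whereas Abm comes from Eb minor. It is labeled iv. But Gb–Bb–Db is foreign: the diatonic iii on degree 3 is Gm, whereas Gb comes from Eb minor. It is labeled bIII.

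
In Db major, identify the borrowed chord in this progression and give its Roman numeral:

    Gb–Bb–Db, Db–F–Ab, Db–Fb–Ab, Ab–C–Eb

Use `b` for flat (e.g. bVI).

i

Db major has the diatonic set Db, Ebm, Fm, Gb, Ab, Bbm, Cdim. Gb–Bb–Db = Gb, Db–F–Ab = Db and Ab–C–Eb = Ab are all diatonic. But Db–Fb–Ab is foreign: the diatonic I on degree 1 is Db, whereas Dbm comes from Db minor. It is labeled i.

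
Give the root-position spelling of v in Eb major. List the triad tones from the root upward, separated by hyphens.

v is built on scale degree 5, which is Bb in both Eb major and its parallel. In Eb minor the chord on Bb is Bb–Db–F.

Bb-Db-F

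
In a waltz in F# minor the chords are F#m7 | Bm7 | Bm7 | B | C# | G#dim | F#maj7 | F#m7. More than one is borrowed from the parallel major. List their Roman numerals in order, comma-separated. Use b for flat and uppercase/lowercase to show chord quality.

The diatonic triads in F# minor (with V from harmonic minor) are F#m, G#dim, A, Bm, C#, D, E. F#m7, Bm7, C# and G#dim all belong to that set. But B (B–D#–F#) is foreign: the diatonic iv on degree 4 is Bm, whereas B comes from F# major. It is labeled IV. But F#maj7 (F#–A#–C#–E#) is foreign: the diatonic i on degree 1 is F#m, whereas F#maj7 comes from F# major. It is labeled Imaj7.

IV, Imaj7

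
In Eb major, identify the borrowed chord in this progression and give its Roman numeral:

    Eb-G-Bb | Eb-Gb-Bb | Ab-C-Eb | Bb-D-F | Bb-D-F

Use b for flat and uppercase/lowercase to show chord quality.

The diatonic triads in Eb major are Eb, Fm, Gm, Ab, Bb, Cm, Ddim. Of the given chords, Eb–G–Bb = Eb, Ab–C–Eb = Ab and Bb–D–F = Bb are diatonic. Eb–Gb–Bb is not: scale degree 1 in Eb major carries Eb (I). In Eb minor the chord on that degree is Ebm, so here it functions as i, borrowed from the parallel minor.

i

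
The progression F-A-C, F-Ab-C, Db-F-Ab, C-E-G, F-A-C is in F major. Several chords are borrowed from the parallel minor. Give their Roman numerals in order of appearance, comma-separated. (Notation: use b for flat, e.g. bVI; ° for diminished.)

i, bVI

In F major the diatonic chords are F, Gm, Am, Bb, C, Dm, Edim. F–A–C = F and C–E–G = C are both diatonic. F–Ab–C is not: scale degree 1 in F major carries F (I). In F minor the chord on that degree is Fm, so here it functions as i, borrowed from the parallel minor. Db–F–Ab doesn't fit — on degree 6 F major would have Dm (vi). Db is the degree-6 chord of F minor, so it is the borrowed bVI.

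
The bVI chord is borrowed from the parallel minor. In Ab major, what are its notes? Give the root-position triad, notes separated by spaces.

Fb Ab Cb

Scale degree 6 in Ab major is F. bVI uses the lowered form, Fb, taken from Ab minor. In Ab minor the chord on Fb is Fb–Ab–Cb.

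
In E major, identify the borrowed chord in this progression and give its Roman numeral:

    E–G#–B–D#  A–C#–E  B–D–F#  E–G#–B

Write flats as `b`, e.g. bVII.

v

E major has the diatonic set E, F#m, G#m, A, B, C#m, D#dim. Of the given chords, E–G#–B–D# = Emaj7, A–C#–E = A and E–G#–B = E are diatonic. B–D–F# doesn't fit — on degree 5 E major would have B (V). Bm is the degree-5 chord of E minor, so it is the borrowed v.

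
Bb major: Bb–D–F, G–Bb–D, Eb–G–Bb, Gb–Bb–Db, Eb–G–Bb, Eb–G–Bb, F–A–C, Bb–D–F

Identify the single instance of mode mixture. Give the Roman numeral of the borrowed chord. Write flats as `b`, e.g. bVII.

In Bb major the diatonic chords are Bb, Cm, Dm, Eb, F, Gm, Adim. Of the given chords, Bb–D–F = Bb, G–Bb–D = Gm, Eb–G–Bb = Eb and F–A–C = F are diatonic. Gb–Bb–Db doesn't fit — on degree 6 Bb major would have Gm (vi). Gb is the degree-6 chord of Bb minor, so it is the borrowed bVI.

bVI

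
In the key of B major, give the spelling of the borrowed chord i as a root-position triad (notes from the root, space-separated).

B D F#

The root, B, is scale degree 1 — the same note in B major and B minor; only the chord quality changes. In B minor the chord on B is B–D–F#.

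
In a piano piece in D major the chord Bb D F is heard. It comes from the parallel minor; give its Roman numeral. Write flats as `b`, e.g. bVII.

bVI

Bb is the lowered form of scale degree 6 in D major (the diatonic degree 6 is B). Bb–D–F is a major chord — the form found in D minor, not the diatonic vi (Bm). Borrowed into D major it is written bVI.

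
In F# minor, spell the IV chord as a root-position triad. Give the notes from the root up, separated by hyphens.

IV is built on scale degree 4, which is B in both F# minor and its parallel. Stacking thirds in F# major on B gives B–D#–F#.

B-D#-F#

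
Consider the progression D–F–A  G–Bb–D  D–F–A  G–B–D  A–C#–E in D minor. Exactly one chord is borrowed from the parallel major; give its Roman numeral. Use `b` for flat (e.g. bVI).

IV

D minor has the diatonic set Dm, Edim, F, Gm, A, Bb, C (with V from harmonic minor). D–F–A = Dm, G–Bb–D = Gm and A–C#–E = A all belong to that set. G–B–D is not: scale degree 4 in D minor carries Gm (iv). In D major the chord on that degree is G, so here it functions as IV, borrowed from the parallel major.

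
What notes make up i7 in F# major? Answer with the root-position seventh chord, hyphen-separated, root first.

The root, F#, is scale degree 1 — the same note in F# major and F# minor; only the chord quality changes. In F# minor the chord on F# is F#–A–C#–E.

F#-A-C#-E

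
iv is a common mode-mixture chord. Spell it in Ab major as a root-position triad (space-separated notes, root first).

The root, Db, is scale degree 4 — the same note in Ab major and Ab minor; only the chord quality changes. In Ab minor the chord on Db is Db–Fb–Ab.

Db Fb Ab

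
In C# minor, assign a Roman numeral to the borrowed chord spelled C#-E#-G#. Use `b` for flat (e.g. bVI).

I

C# is scale degree 1 in C# minor. C#–E#–G# is a major chord — the form found in C# major, not the diatonic i (C#m). Borrowed into C# minor it is written I.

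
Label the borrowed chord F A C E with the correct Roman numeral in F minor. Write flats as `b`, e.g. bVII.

The root F is the diatonic 1st degree of F minor; the borrowing shows in the chord quality. The diatonic chord on degree 1 would be Fm (i), but F–A–C–E is the major-seventh chord from F major. As a borrowed chord it is labeled Imaj7.

Imaj7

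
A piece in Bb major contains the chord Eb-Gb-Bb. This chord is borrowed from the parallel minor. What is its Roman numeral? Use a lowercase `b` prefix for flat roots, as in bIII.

iv

Eb is scale degree 4 in Bb major. The diatonic chord on degree 4 would be Eb (IV), but Eb–Gb–Bb is the minor chord from Bb minor. As a borrowed chord it is labeled iv.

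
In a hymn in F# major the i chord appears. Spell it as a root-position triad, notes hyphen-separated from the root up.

The root, F#, is scale degree 1 — the same note in F# major and F# minor; only the chord quality changes. Stacking thirds in F# minor on F# gives F#–A–C#.

F#-A-C#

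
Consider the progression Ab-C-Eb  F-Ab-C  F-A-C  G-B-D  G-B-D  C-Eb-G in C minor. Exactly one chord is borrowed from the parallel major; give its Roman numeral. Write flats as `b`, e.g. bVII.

IV

C minor has the diatonic set Cm, Ddim, Eb, Fm, G, Ab, Bb (with V from harmonic minor). Ab–C–Eb = Ab, F–Ab–C = Fm, G–B–D = G and C–Eb–G = Cm are all diatonic. F–A–C doesn't fit — on degree 4 C minor would have Fm (iv). F is the degree-4 chord of C major, so it is the borrowed IV.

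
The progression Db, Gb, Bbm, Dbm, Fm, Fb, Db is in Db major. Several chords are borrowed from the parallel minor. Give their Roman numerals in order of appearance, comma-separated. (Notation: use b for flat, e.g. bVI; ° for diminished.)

Db major has the diatonic set Db, Ebm, Fm, Gb, Ab, Bbm, Cdim. Of the given chords, Db, Gb, Bbm and Fm are diatonic. Dbm (Db–Fb–Ab) doesn't fit — on degree 1 Db major would have Db (I). Dbm is the degree-1 chord of Db minor, so it is the borrowed i. Fb (Fb–Ab–Cb) is not: scale degree 3 in Db major carries Fm (iii). In Db minor the chord on that degree is Fb, so here it functions as bIII, borrowed from the parallel minor.

i, bIII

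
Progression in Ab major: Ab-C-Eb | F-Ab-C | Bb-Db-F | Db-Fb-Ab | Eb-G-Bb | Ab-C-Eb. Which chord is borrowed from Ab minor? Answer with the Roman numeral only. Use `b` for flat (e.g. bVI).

iv

Ab major has the diatonic set Ab, Bbm, Cm, Db, Eb, Fm, Gdim. Ab–C–Eb = Ab, F–Ab–C = Fm, Bb–Db–F = Bbm and Eb–G–Bb = Eb are all diatonic. Db–Fb–Ab is not: scale degree 4 in Ab major carries Db (IV). In Ab minor the chord on that degree is Dbm, so here it functions as iv, borrowed from the parallel minor.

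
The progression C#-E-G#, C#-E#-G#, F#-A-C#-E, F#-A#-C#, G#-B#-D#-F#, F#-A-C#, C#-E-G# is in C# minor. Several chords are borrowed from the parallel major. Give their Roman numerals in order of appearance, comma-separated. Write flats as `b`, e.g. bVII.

In C# minor (with V from harmonic minor) the diatonic chords are C#m, D#dim, E, F#m, G#, A, B. Of the given chords, C#–E–G# = C#m, F#–A–C#–E = F#m7, G#–B#–D#–F# = G#7 and F#–A–C# = F#m are diatonic. C#–E#–G# doesn't fit — on degree 1 C# minor would have C#m (i). C# is the degree-1 chord of C# major, so it is the borrowed I. But F#–A#–C# is foreign: the diatonic iv on degree 4 is F#m, whereas F# comes from C# major. It is labeled IV.

I, IV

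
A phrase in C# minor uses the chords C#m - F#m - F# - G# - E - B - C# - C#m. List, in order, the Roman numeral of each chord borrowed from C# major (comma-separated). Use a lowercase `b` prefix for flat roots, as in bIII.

IV, I

C# minor has the diatonic set C#m, D#dim, E, F#m, G#, A, B (with V from harmonic minor). C#m, F#m, G#, E and B all belong to that set. But F# (F#–A#–C#) is foreign: the diatonic iv on degree 4 is F#m, whereas F# comes from C# major. It is labeled IV. C# (C#–E#–G#) doesn't fit — on degree 1 C# minor would have C#m (i). C# is the degree-1 chord of C# major, so it is the borrowed I.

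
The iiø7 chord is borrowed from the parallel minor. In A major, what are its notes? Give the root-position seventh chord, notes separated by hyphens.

B-D-F-A

The root, B, is scale degree 2 — the same note in A major and A minor; only the chord quality changes. In A minor the chord on B is B–D–F–A.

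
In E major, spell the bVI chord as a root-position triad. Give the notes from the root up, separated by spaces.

Scale degree 6 in E major is C#. bVI uses the lowered form, C, taken from E minor. In E minor the chord on C is C–E–G.

C E G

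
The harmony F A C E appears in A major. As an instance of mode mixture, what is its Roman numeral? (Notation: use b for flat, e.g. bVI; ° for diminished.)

In A major scale degree 6 is F#; F is its lowered form, from A minor. The diatonic chord on degree 6 would be F#m (vi), but F–A–C–E is the major-seventh chord from A minor. As a borrowed chord it is labeled bVImaj7.

bVImaj7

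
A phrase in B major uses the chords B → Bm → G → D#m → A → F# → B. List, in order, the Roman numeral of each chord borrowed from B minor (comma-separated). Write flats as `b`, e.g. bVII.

In B major the diatonic chords are B, C#m, D#m, E, F#, G#m, A#dim. B, D#m and F# are all diatonic. But Bm (B–D–F#) is foreign: the diatonic I on degree 1 is B, whereas Bm comes from B minor. It is labeled i. G (G–B–D) doesn't fit — on degree 6 B major would have G#m (vi). G is the degree-6 chord of B minor, so it is the borrowed bVI. A (A–C#–E) is not: scale degree 7 in B major carries A#dim (vii°). In B minor the chord on that degree is A, so here it functions as bVII, borrowed from the parallel minor.

i, bVI, bVII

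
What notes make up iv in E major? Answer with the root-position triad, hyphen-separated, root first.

iv is built on scale degree 4, which is A in both E major and its parallel. Stacking thirds in E minor on A gives A–C–E.

A-C-E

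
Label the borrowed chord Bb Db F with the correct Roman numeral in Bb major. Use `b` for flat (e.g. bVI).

The root Bb is the diatonic 1st degree of Bb major; the borrowing shows in the chord quality. Diatonically Bb major has Bb (I) on that degree; Bb–Db–F is instead the minor chord native to Bb minor, so it takes the label i.

i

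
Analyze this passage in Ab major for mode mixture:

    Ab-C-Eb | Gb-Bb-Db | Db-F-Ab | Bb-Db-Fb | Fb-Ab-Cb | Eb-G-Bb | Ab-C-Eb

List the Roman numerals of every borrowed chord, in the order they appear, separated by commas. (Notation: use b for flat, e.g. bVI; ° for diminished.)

bVII, ii°, bVI

Ab major has the diatonic set Ab, Bbm, Cm, Db, Eb, Fm, Gdim. Ab–C–Eb = Ab, Db–F–Ab = Db and Eb–G–Bb = Eb all belong to that set. But Gb–Bb–Db is foreign: the diatonic vii° on degree 7 is Gdim, whereas Gb comes from Ab minor. It is labeled bVII. Bb–Db–Fb is not: scale degree 2 in Ab major carries Bbm (ii). In Ab minor the chord on that degree is Bbdim, so here it functions as ii°, borrowed from the parallel minor. Fb–Ab–Cb is not: scale degree 6 in Ab major carries Fm (vi). In Ab minor the chord on that degree is Fb, so here it functions as bVI, borrowed from the parallel minor.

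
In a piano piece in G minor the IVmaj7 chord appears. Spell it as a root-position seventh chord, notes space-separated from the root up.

C E G B

IVmaj7 is built on scale degree 4, which is C in both G minor and its parallel. Stacking thirds in G major on C gives C–E–G–B.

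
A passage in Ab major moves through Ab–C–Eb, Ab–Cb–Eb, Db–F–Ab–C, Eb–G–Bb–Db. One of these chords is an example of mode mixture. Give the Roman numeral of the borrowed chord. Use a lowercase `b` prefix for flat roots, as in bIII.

The diatonic triads in Ab major are Ab, Bbm, Cm, Db, Eb, Fm, Gdim. Ab–C–Eb = Ab, Db–F–Ab–C = Dbmaj7 and Eb–G–Bb–Db = Eb7 are all diatonic. Ab–Cb–Eb is not: scale degree 1 in Ab major carries Ab (I). In Ab minor the chord on that degree is Abm, so here it functions as i, borrowed from the parallel minor.

i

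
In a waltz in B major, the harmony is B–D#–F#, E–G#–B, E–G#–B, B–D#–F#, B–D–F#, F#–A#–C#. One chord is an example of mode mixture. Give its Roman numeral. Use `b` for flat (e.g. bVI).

i

B major has the diatonic set B, C#m, D#m, E, F#, G#m, A#dim. B–D#–F# = B, E–G#–B = E and F#–A#–C# = F# are all diatonic. B–D–F# is not: scale degree 1 in B major carries B (I). In B minor the chord on that degree is Bm, so here it functions as i, borrowed from the parallel minor.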